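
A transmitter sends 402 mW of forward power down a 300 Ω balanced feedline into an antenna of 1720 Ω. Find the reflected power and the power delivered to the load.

Γ = (1720 − 300)/(1720 + 300) = 0.703
|Γ|² = 0.494
P_refl = |Γ|²·P_inc = 199 mW, P_del = (1 − |Γ|²)·P_inc = 203 mW

P_reflected ≈ 199 mW; P_delivered ≈ 203 mW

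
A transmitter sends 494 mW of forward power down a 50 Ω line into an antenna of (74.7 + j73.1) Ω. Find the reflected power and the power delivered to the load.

P_reflected ≈ 141 mW; P_delivered ≈ 353 mW

|Γ| = |(24.7 + j73.1)/(124.7 + j73.1)| = 0.534
|Γ|² = 0.285
P_refl = |Γ|²·P_inc = 141 mW, P_del = (1 − |Γ|²)·P_inc = 353 mW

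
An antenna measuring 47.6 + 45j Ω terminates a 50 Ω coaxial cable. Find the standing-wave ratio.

Γ = (Z_L − Z_0)/(Z_L + Z_0) = (-2.4 + j45)/(97.6 + j45)
|Γ| = 45.1/107 = 0.419
VSWR = (1 + |Γ|)/(1 − |Γ|) = 1.42/0.581

VSWR ≈ 2.44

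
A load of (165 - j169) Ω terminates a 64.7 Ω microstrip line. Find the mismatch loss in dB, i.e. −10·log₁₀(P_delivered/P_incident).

mismatch loss ≈ 2.8 dB

Γ = (100.3 − j169)/(229.7 − j169), |Γ| = 0.689
|Γ|² = 0.475, so P_del/P_inc = 1 − |Γ|² = 0.525
ML = −10·log₁₀(1 − |Γ|²)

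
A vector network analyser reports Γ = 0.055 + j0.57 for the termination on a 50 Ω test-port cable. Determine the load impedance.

Z_L ≈ 27.6 + j46.8 Ω

Z_L = Z_0·(1 + Γ)/(1 − Γ) = 50·(1.05 + j0.57)/(0.945 − j0.57)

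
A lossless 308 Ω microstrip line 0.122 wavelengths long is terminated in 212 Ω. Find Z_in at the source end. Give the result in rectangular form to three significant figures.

βl = 2π × 0.122 = 43.9°
tan(βl) = tan(43.9°) = 0.963
Z_in = Z_0·(Z_L + jZ_0·tanβl)/(Z_0 + jZ_L·tanβl)
     = 308·(212 + j297)/(308 + j204)

Z_in ≈ 284 + j108 Ω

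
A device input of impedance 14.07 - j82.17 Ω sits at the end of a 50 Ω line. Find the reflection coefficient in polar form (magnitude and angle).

Γ = (Z_L − Z_0)/(Z_L + Z_0) = (-35.93 − j82.17)/(64.07 − j82.17)
|Γ| = 89.7/104 = 0.861

Γ ≈ 0.861 ∠ -61.6°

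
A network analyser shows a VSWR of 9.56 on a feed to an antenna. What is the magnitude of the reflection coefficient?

|Γ| = (S − 1)/(S + 1) = (9.56 − 1)/(9.56 + 1) = 8.56/10.6

|Γ| ≈ 0.811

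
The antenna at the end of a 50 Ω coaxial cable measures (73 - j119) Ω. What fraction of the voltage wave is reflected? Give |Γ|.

|Γ| ≈ 0.708

Γ = (Z_L − Z_0)/(Z_L + Z_0) = (23 − j119)/(123 − j119)
|Γ| = 121/171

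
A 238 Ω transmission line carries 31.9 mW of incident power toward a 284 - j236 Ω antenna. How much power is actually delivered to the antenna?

|Γ| = |(46 − j236)/(522 − j236)| = 0.42
|Γ|² = 0.176
P_refl = |Γ|²·P_inc = 5.62 mW, P_del = (1 − |Γ|²)·P_inc = 26.3 mW

P_delivered ≈ 26.3 mW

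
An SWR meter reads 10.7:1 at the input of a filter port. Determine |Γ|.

|Γ| ≈ 0.829

|Γ| = (S − 1)/(S + 1) = (10.7 − 1)/(10.7 + 1) = 9.7/11.7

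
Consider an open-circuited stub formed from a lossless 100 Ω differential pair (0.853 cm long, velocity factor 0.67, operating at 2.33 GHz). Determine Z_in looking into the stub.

Z_in ≈ −j140 Ω

λ = v/f = 0.67·c / 2.33 GHz = 0.0863 m
βl = 2π·l/λ = 2π × 0.0989 = 35.6°
tan(βl) = 0.716
For an open-circuited stub, Z_in = −jZ_0·cot(βl) = −jZ_0/tan(βl)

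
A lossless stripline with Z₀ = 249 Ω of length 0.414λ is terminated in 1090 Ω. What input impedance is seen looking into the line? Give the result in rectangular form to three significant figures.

βl = 2π × 0.414 = 149°
tan(βl) = tan(149°) = -0.6
Z_in = Z_0·(Z_L + jZ_0·tanβl)/(Z_0 + jZ_L·tanβl)
     = 249·(1090 − j149)/(249 − j654)

Z_in ≈ 188 + j344 Ω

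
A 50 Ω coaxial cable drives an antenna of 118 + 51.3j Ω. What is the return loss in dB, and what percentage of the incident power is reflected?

Γ = (68 + j51.3)/(168 + j51.3), |Γ| = 0.485
RL = −20·log₁₀(0.485) = 6.29 dB
P_refl/P_inc = |Γ|² = 0.235

RL ≈ 6.29 dB; 23.5% of incident power reflected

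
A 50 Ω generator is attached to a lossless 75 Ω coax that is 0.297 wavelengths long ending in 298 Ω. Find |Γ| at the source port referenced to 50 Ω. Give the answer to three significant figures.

βl = 2π × 0.297 = 107°
tan(βl) = -3.29
Z_in = Z_0·(Z_L + jZ_0·tanβl)/(Z_0 + jZ_L·tanβl) = 20.5 + j21.2 Ω
Γ_s = (Z_in − Z_s)/(Z_in + Z_s) = (-29.5 + j21.2)/(70.5 + j21.2), |Γ_s| = 0.494

|Γ| ≈ 0.494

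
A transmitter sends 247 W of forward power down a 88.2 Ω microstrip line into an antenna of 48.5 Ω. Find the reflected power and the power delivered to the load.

Γ = (48.5 − 88.2)/(48.5 + 88.2) = -0.29
|Γ|² = 0.0843
P_refl = |Γ|²·P_inc = 20.8 W, P_del = (1 − |Γ|²)·P_inc = 226 W

P_reflected ≈ 20.8 W; P_delivered ≈ 226 W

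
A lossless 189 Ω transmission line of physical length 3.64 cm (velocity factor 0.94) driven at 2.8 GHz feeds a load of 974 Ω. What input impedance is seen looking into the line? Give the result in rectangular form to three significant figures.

Z_in ≈ 61.1 + j149 Ω

λ = v/f = 0.94·c / 2.8 GHz = 0.101 m
βl = 2π·l/λ = 2π × 0.361 = 130°
tan(βl) = tan(130°) = -1.19
Z_in = Z_0·(Z_L + jZ_0·tanβl)/(Z_0 + jZ_L·tanβl)
     = 189·(974 − j224)/(189 − j1160)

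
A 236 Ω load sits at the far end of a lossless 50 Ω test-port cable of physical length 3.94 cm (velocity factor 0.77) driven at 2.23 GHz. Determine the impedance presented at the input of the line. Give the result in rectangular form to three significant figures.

Z_in ≈ 21.6 + j48.6 Ω

λ = v/f = 0.77·c / 2.23 GHz = 0.104 m
βl = 2π·l/λ = 2π × 0.38 = 137°
tan(βl) = tan(137°) = -0.935
Z_in = Z_0·(Z_L + jZ_0·tanβl)/(Z_0 + jZ_L·tanβl)
     = 50·(236 − j46.7)/(50 − j221)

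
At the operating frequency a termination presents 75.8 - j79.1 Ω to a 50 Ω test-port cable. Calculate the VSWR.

Γ = (Z_L − Z_0)/(Z_L + Z_0) = (25.8 − j79.1)/(125.8 − j79.1)
|Γ| = 83.2/149 = 0.56
VSWR = (1 + |Γ|)/(1 − |Γ|) = 1.56/0.44

VSWR ≈ 3.54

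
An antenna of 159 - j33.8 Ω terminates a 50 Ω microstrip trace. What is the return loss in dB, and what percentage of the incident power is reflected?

RL ≈ 5.37 dB; 29.1% of incident power reflected

Γ = (109 − j33.8)/(209 − j33.8), |Γ| = 0.539
RL = −20·log₁₀(0.539) = 5.37 dB
P_refl/P_inc = |Γ|² = 0.291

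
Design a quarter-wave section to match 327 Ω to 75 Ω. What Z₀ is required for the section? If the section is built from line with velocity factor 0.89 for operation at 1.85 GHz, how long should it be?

Z_qwt = √(Z_0·R_L) = √(75 × 327) = √24520
λ = 0.89·c/f = 0.144 m, so l = λ/4 = 0.0361 m

Z_qwt ≈ 157 Ω; length ≈ 3.61 cm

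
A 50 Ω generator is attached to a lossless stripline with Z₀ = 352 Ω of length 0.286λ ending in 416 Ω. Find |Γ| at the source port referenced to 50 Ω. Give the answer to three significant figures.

|Γ| ≈ 0.717

βl = 2π × 0.286 = 103°
tan(βl) = -4.35
Z_in = Z_0·(Z_L + jZ_0·tanβl)/(Z_0 + jZ_L·tanβl) = 302 + j22.2 Ω
Γ_s = (Z_in − Z_s)/(Z_in + Z_s) = (252 + j22.2)/(352 + j22.2), |Γ_s| = 0.717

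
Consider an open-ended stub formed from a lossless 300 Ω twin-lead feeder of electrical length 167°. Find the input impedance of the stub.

tan(βl) = -0.231
For an open-ended stub, Z_in = −jZ_0·cot(βl) = −jZ_0/tan(βl)

Z_in ≈ +j1300 Ω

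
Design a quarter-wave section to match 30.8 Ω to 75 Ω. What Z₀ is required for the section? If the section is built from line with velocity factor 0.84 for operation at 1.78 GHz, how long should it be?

Z_qwt ≈ 48.1 Ω; length ≈ 3.54 cm

Z_qwt = √(Z_0·R_L) = √(75 × 30.8) = √2310
λ = 0.84·c/f = 0.142 m, so l = λ/4 = 0.0354 m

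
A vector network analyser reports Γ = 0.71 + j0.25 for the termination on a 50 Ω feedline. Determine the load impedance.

Z_L = Z_0·(1 + Γ)/(1 − Γ) = 50·(1.71 + j0.25)/(0.29 − j0.25)

Z_L ≈ 148 + j171 Ω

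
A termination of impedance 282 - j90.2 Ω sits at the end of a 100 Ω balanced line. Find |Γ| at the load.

|Γ| ≈ 0.518

Γ = (Z_L − Z_0)/(Z_L + Z_0) = (182 − j90.2)/(382 − j90.2)
|Γ| = 203/393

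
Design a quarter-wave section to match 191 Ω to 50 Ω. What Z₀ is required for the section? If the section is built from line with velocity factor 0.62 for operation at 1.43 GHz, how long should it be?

Z_qwt = √(Z_0·R_L) = √(50 × 191) = √9550
λ = 0.62·c/f = 0.13 m, so l = λ/4 = 0.0325 m

Z_qwt ≈ 97.7 Ω; length ≈ 3.25 cm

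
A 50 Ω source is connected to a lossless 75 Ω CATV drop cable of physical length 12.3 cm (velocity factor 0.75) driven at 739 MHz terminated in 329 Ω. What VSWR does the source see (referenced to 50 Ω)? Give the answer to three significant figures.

VSWR ≈ 5.43

λ = v/f = 0.75·c / 739 MHz = 0.304 m
βl = 2π·l/λ = 2π × 0.404 = 145°
tan(βl) = -0.689
Z_in = Z_0·(Z_L + jZ_0·tanβl)/(Z_0 + jZ_L·tanβl) = 47.9 + j93 Ω
Γ_s = (Z_in − Z_s)/(Z_in + Z_s) = (-2.12 + j93)/(97.9 + j93), |Γ_s| = 0.689
VSWR = (1 + |Γ_s|)/(1 − |Γ_s|)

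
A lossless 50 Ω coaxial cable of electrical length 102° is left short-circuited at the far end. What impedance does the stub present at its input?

Z_in ≈ −j235 Ω

tan(βl) = -4.7
For a short-circuited stub, Z_in = jZ_0·tan(βl)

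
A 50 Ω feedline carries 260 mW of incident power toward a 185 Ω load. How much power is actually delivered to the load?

Γ = (185 − 50)/(185 + 50) = 0.574
|Γ|² = 0.33
P_refl = |Γ|²·P_inc = 85.8 mW, P_del = (1 − |Γ|²)·P_inc = 174 mW

P_delivered ≈ 174 mW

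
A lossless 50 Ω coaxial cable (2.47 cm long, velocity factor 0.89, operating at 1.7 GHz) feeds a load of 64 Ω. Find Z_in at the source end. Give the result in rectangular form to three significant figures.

Z_in ≈ 44.3 − j10.1 Ω

λ = v/f = 0.89·c / 1.7 GHz = 0.157 m
βl = 2π·l/λ = 2π × 0.157 = 56.6°
tan(βl) = tan(56.6°) = 1.52
Z_in = Z_0·(Z_L + jZ_0·tanβl)/(Z_0 + jZ_L·tanβl)
     = 50·(64 + j75.9)/(50 + j97.1)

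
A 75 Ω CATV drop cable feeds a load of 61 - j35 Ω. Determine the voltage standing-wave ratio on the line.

VSWR ≈ 1.73

Γ = (Z_L − Z_0)/(Z_L + Z_0) = (-14 − j35)/(136 − j35)
|Γ| = 37.7/140 = 0.268
VSWR = (1 + |Γ|)/(1 − |Γ|) = 1.27/0.732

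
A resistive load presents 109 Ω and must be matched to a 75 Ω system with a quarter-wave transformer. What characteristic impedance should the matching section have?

Z_qwt ≈ 90.4 Ω

Z_qwt = √(Z_0·R_L) = √(75 × 109) = √8175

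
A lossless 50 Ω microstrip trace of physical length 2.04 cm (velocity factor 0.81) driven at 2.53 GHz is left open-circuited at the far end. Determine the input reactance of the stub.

X_in ≈ -12 Ω (capacitive)

λ = v/f = 0.81·c / 2.53 GHz = 0.096 m
βl = 2π·l/λ = 2π × 0.212 = 76.5°
tan(βl) = 4.15
For an open-circuited stub, Z_in = −jZ_0·cot(βl) = −jZ_0/tan(βl)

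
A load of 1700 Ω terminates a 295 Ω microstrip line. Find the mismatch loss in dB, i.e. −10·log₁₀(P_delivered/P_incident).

Γ = (1700 − 295)/(1700 + 295) = 0.704
|Γ|² = 0.496, so P_del/P_inc = 1 − |Γ|² = 0.504
ML = −10·log₁₀(1 − |Γ|²)

mismatch loss ≈ 2.98 dB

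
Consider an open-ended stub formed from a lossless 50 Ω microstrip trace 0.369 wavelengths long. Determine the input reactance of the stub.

βl = 2π × 0.369 = 133°
tan(βl) = -1.08
For an open-ended stub, Z_in = −jZ_0·cot(βl) = −jZ_0/tan(βl)

X_in ≈ 46.4 Ω (inductive)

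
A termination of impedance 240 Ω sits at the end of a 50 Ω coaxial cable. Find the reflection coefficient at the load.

Γ = 0.655

Γ = (Z_L − Z_0)/(Z_L + Z_0) = (240 − 50)/(240 + 50) = 190/290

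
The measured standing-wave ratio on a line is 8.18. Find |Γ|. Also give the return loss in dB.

|Γ| ≈ 0.782; return loss ≈ 2.13 dB

|Γ| = (S − 1)/(S + 1) = (8.18 − 1)/(8.18 + 1) = 7.18/9.18
RL = −20·log₁₀|Γ| = −20·log₁₀(0.782)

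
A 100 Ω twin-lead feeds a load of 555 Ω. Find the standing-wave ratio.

VSWR ≈ 5.55

For a purely resistive load, VSWR = R_L/Z_0 or Z_0/R_L (whichever > 1) = 555/100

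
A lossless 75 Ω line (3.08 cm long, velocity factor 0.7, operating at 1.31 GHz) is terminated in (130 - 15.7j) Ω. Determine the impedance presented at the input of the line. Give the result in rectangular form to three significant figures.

Z_in ≈ 44.4 − j13.4 Ω

λ = v/f = 0.7·c / 1.31 GHz = 0.16 m
βl = 2π·l/λ = 2π × 0.192 = 69.2°
tan(βl) = tan(69.2°) = 2.63
Z_in = Z_0·(Z_L + jZ_0·tanβl)/(Z_0 + jZ_L·tanβl)
     = 75·(130 + j181)/(116 + j342)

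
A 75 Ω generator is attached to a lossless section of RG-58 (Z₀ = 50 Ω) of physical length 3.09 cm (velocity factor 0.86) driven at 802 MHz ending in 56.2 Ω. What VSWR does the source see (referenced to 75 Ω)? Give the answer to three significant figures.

VSWR ≈ 1.46

λ = v/f = 0.86·c / 802 MHz = 0.322 m
βl = 2π·l/λ = 2π × 0.0961 = 34.6°
tan(βl) = 0.689
Z_in = Z_0·(Z_L + jZ_0·tanβl)/(Z_0 + jZ_L·tanβl) = 51.8 − j5.67 Ω
Γ_s = (Z_in − Z_s)/(Z_in + Z_s) = (-23.2 − j5.67)/(127 − j5.67), |Γ_s| = 0.188
VSWR = (1 + |Γ_s|)/(1 − |Γ_s|)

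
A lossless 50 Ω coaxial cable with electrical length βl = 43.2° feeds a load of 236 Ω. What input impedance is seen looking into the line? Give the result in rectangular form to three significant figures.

tan(βl) = tan(43.2°) = 0.939
Z_in = Z_0·(Z_L + jZ_0·tanβl)/(Z_0 + jZ_L·tanβl)
     = 50·(236 + j47)/(50 + j222)

Z_in ≈ 21.5 − j48.4 Ω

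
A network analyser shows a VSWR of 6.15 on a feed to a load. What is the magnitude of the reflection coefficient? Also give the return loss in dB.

|Γ| ≈ 0.72; return loss ≈ 2.85 dB

|Γ| = (S − 1)/(S + 1) = (6.15 − 1)/(6.15 + 1) = 5.15/7.15
RL = −20·log₁₀|Γ| = −20·log₁₀(0.72)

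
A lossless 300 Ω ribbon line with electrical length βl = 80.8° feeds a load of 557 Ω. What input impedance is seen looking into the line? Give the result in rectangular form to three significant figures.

Z_in ≈ 165 − j34.2 Ω

tan(βl) = tan(80.8°) = 6.17
Z_in = Z_0·(Z_L + jZ_0·tanβl)/(Z_0 + jZ_L·tanβl)
     = 300·(557 + j1850)/(300 + j3440)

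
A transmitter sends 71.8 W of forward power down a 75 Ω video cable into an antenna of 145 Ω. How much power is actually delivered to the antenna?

P_delivered ≈ 64.5 W

Γ = (145 − 75)/(145 + 75) = 0.318
|Γ|² = 0.101
P_refl = |Γ|²·P_inc = 7.27 W, P_del = (1 − |Γ|²)·P_inc = 64.5 W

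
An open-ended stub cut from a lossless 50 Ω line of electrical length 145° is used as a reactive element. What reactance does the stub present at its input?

X_in ≈ 71.4 Ω (inductive)

tan(βl) = -0.7
For an open-ended stub, Z_in = −jZ_0·cot(βl) = −jZ_0/tan(βl)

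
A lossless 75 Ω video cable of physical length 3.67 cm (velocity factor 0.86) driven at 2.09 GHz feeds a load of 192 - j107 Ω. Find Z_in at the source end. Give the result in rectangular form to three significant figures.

Z_in ≈ 26.9 + j34.7 Ω

λ = v/f = 0.86·c / 2.09 GHz = 0.123 m
βl = 2π·l/λ = 2π × 0.297 = 107°
tan(βl) = tan(107°) = -3.27
Z_in = Z_0·(Z_L + jZ_0·tanβl)/(Z_0 + jZ_L·tanβl)
     = 75·(192 − j352)/(-274 − j627)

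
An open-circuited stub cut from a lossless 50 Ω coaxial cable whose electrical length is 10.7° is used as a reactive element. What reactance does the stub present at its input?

tan(βl) = 0.189
For an open-circuited stub, Z_in = −jZ_0·cot(βl) = −jZ_0/tan(βl)

X_in ≈ -265 Ω (capacitive)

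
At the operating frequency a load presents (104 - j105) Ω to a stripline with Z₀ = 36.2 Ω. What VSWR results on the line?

VSWR ≈ 5.98

Γ = (Z_L − Z_0)/(Z_L + Z_0) = (67.8 − j105)/(140.2 − j105)
|Γ| = 125/175 = 0.714
VSWR = (1 + |Γ|)/(1 − |Γ|) = 1.71/0.286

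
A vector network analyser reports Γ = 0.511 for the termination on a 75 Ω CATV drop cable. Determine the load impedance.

Z_L ≈ 232 Ω

Z_L = Z_0·(1 + Γ)/(1 − Γ) = 75·(1.51)/(0.489)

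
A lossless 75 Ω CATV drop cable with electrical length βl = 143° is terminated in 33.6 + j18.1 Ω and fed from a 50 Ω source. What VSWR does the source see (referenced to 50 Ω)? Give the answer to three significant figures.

VSWR ≈ 1.9

tan(βl) = -0.754
Z_in = Z_0·(Z_L + jZ_0·tanβl)/(Z_0 + jZ_L·tanβl) = 34.9 − j22.5 Ω
Γ_s = (Z_in − Z_s)/(Z_in + Z_s) = (-15.1 − j22.5)/(84.9 − j22.5), |Γ_s| = 0.309
VSWR = (1 + |Γ_s|)/(1 − |Γ_s|)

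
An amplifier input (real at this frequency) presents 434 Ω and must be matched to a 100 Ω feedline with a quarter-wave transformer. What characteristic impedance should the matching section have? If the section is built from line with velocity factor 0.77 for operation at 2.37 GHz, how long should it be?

Z_qwt ≈ 208 Ω; length ≈ 2.44 cm

Z_qwt = √(Z_0·R_L) = √(100 × 434) = √43400
λ = 0.77·c/f = 0.0975 m, so l = λ/4 = 0.0244 m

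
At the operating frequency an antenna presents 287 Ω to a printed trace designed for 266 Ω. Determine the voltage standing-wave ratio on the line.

VSWR ≈ 1.08

Γ = (287 − 266)/(287 + 266) = 0.038
VSWR = (1 + 0.038)/(1 − 0.038)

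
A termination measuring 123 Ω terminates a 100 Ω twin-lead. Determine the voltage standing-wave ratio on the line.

VSWR ≈ 1.23

For a purely resistive load, VSWR = R_L/Z_0 or Z_0/R_L (whichever > 1) = 123/100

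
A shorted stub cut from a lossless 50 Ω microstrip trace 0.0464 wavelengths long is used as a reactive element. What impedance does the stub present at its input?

βl = 2π × 0.0464 = 16.7°
tan(βl) = 0.3
For a shorted stub, Z_in = jZ_0·tan(βl)

Z_in ≈ +j15 Ω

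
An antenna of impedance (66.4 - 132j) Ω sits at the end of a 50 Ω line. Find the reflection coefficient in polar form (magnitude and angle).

Γ = (Z_L − Z_0)/(Z_L + Z_0) = (16.4 − j132)/(116.4 − j132)
|Γ| = 133/176 = 0.756

Γ ≈ 0.756 ∠ -34.3°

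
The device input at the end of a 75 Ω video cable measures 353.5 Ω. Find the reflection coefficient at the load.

Γ = 0.65

Γ = (Z_L − Z_0)/(Z_L + Z_0) = (353.5 − 75)/(353.5 + 75) = 278.5/428.5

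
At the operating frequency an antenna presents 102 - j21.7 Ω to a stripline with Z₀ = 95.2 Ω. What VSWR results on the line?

VSWR ≈ 1.26

Γ = (Z_L − Z_0)/(Z_L + Z_0) = (6.8 − j21.7)/(197.2 − j21.7)
|Γ| = 22.7/198 = 0.115
VSWR = (1 + |Γ|)/(1 − |Γ|) = 1.11/0.885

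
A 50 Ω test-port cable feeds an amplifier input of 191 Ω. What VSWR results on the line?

For a purely resistive load, VSWR = R_L/Z_0 or Z_0/R_L (whichever > 1) = 191/50

VSWR ≈ 3.82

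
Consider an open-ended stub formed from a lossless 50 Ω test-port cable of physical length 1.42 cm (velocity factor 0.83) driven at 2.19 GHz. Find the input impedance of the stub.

Z_in ≈ −j50.1 Ω

λ = v/f = 0.83·c / 2.19 GHz = 0.114 m
βl = 2π·l/λ = 2π × 0.125 = 45°
tan(βl) = 0.999
For an open-ended stub, Z_in = −jZ_0·cot(βl) = −jZ_0/tan(βl)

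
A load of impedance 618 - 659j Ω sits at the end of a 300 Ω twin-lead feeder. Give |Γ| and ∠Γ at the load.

Γ = (Z_L − Z_0)/(Z_L + Z_0) = (318 − j659)/(918 − j659)
|Γ| = 732/1130 = 0.648

Γ ≈ 0.648 ∠ -28.6°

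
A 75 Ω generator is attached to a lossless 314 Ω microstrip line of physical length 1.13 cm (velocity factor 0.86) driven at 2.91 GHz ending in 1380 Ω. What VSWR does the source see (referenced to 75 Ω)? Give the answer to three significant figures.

λ = v/f = 0.86·c / 2.91 GHz = 0.0887 m
βl = 2π·l/λ = 2π × 0.127 = 45.9°
tan(βl) = 1.03
Z_in = Z_0·(Z_L + jZ_0·tanβl)/(Z_0 + jZ_L·tanβl) = 132 − j275 Ω
Γ_s = (Z_in − Z_s)/(Z_in + Z_s) = (57.2 − j275)/(207 − j275), |Γ_s| = 0.816
VSWR = (1 + |Γ_s|)/(1 − |Γ_s|)

VSWR ≈ 9.87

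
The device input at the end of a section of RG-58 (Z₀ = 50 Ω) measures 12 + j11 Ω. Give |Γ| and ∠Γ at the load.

Γ = (Z_L − Z_0)/(Z_L + Z_0) = (-38 + j11)/(62 + j11)
|Γ| = 39.6/63 = 0.628

Γ ≈ 0.628 ∠ 154°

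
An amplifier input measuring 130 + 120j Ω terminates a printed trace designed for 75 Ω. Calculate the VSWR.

VSWR ≈ 3.5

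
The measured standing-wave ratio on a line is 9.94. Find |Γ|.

|Γ| = (S − 1)/(S + 1) = (9.94 − 1)/(9.94 + 1) = 8.94/10.9

|Γ| ≈ 0.817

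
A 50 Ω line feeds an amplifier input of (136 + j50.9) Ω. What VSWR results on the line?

Γ = (Z_L − Z_0)/(Z_L + Z_0) = (86 + j50.9)/(186 + j50.9)
|Γ| = 99.9/193 = 0.518
VSWR = (1 + |Γ|)/(1 − |Γ|) = 1.52/0.482

VSWR ≈ 3.15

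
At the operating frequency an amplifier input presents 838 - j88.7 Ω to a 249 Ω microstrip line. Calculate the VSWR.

VSWR ≈ 3.41

Γ = (Z_L − Z_0)/(Z_L + Z_0) = (589 − j88.7)/(1087 − j88.7)
|Γ| = 596/1090 = 0.546
VSWR = (1 + |Γ|)/(1 − |Γ|) = 1.55/0.454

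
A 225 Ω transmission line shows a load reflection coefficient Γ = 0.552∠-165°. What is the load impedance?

Z_L = Z_0·(1 + Γ)/(1 − Γ) = 225·(0.467 − j0.143)/(1.53 + j0.143)

Z_L ≈ 66 − j27.1 Ω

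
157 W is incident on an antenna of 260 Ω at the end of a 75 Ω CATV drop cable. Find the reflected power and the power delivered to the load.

P_reflected ≈ 47.9 W; P_delivered ≈ 109 W

Γ = (260 − 75)/(260 + 75) = 0.552
|Γ|² = 0.305
P_refl = |Γ|²·P_inc = 47.9 W, P_del = (1 − |Γ|²)·P_inc = 109 W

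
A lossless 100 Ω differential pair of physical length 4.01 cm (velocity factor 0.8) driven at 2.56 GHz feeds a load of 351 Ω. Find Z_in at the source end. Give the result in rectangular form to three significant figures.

Z_in ≈ 110 + j140 Ω

λ = v/f = 0.8·c / 2.56 GHz = 0.0938 m
βl = 2π·l/λ = 2π × 0.428 = 154°
tan(βl) = tan(154°) = -0.488
Z_in = Z_0·(Z_L + jZ_0·tanβl)/(Z_0 + jZ_L·tanβl)
     = 100·(351 − j48.8)/(100 − j171)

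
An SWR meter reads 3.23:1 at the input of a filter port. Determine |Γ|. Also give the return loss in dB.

|Γ| = (S − 1)/(S + 1) = (3.23 − 1)/(3.23 + 1) = 2.23/4.23
RL = −20·log₁₀|Γ| = −20·log₁₀(0.527)

|Γ| ≈ 0.527; return loss ≈ 5.56 dB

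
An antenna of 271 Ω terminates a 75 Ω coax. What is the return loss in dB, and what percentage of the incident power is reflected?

RL ≈ 4.94 dB; 32.1% of incident power reflected

Γ = (271 − 75)/(271 + 75) = 0.566
RL = −20·log₁₀(0.566) = 4.94 dB
P_refl/P_inc = |Γ|² = 0.321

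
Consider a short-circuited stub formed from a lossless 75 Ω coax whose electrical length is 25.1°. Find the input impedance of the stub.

Z_in ≈ +j35.1 Ω

tan(βl) = 0.468
For a short-circuited stub, Z_in = jZ_0·tan(βl)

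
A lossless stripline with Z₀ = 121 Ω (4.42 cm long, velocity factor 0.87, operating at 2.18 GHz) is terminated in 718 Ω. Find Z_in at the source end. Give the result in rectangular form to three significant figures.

λ = v/f = 0.87·c / 2.18 GHz = 0.12 m
βl = 2π·l/λ = 2π × 0.369 = 133°
tan(βl) = tan(133°) = -1.08
Z_in = Z_0·(Z_L + jZ_0·tanβl)/(Z_0 + jZ_L·tanβl)
     = 121·(718 − j130)/(121 − j773)

Z_in ≈ 37.1 + j107 Ω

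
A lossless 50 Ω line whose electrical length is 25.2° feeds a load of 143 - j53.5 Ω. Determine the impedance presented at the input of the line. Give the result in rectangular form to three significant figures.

Z_in ≈ 42.9 − j58.3 Ω

tan(βl) = tan(25.2°) = 0.471
Z_in = Z_0·(Z_L + jZ_0·tanβl)/(Z_0 + jZ_L·tanβl)
     = 50·(143 − j30)/(75.2 + j67.3)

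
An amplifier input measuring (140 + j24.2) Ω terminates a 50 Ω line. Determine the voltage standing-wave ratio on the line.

Γ = (Z_L − Z_0)/(Z_L + Z_0) = (90 + j24.2)/(190 + j24.2)
|Γ| = 93.2/192 = 0.487
VSWR = (1 + |Γ|)/(1 − |Γ|) = 1.49/0.513

VSWR ≈ 2.9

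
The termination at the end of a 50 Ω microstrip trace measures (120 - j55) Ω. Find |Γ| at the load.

|Γ| ≈ 0.498

Γ = (Z_L − Z_0)/(Z_L + Z_0) = (70 − j55)/(170 − j55)
|Γ| = 89/179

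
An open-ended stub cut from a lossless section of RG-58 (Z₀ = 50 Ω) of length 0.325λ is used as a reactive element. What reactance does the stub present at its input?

βl = 2π × 0.325 = 117°
tan(βl) = -1.96
For an open-ended stub, Z_in = −jZ_0·cot(βl) = −jZ_0/tan(βl)

X_in ≈ 25.5 Ω (inductive)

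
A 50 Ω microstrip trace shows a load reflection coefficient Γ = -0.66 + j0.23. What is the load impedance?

Z_L ≈ 9.11 + j8.19 Ω

Z_L = Z_0·(1 + Γ)/(1 − Γ) = 50·(0.34 + j0.23)/(1.66 − j0.23)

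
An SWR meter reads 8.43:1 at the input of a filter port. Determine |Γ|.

|Γ| ≈ 0.788

|Γ| = (S − 1)/(S + 1) = (8.43 − 1)/(8.43 + 1) = 7.43/9.43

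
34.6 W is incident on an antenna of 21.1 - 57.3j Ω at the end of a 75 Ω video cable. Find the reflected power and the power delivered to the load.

|Γ| = |(-53.9 − j57.3)/(96.1 − j57.3)| = 0.703
|Γ|² = 0.494
P_refl = |Γ|²·P_inc = 17.1 W, P_del = (1 − |Γ|²)·P_inc = 17.5 W

P_reflected ≈ 17.1 W; P_delivered ≈ 17.5 W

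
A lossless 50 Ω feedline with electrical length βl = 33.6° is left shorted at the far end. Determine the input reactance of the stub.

tan(βl) = 0.664
For a shorted stub, Z_in = jZ_0·tan(βl)

X_in ≈ 33.2 Ω (inductive)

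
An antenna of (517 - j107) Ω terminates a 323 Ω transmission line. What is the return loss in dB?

RL ≈ 11.6 dB

Γ = (194 − j107)/(840 − j107), |Γ| = 0.262
RL = −20·log₁₀|Γ| = −20·log₁₀(0.262)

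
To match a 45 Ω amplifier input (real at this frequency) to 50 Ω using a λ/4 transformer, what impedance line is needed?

Z_qwt ≈ 47.4 Ω

Z_qwt = √(Z_0·R_L) = √(50 × 45) = √2250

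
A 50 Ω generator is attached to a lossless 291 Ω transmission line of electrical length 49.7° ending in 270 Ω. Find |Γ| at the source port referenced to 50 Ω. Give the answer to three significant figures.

|Γ| ≈ 0.711

tan(βl) = 1.18
Z_in = Z_0·(Z_L + jZ_0·tanβl)/(Z_0 + jZ_L·tanβl) = 294 + j21.7 Ω
Γ_s = (Z_in − Z_s)/(Z_in + Z_s) = (244 + j21.7)/(344 + j21.7), |Γ_s| = 0.711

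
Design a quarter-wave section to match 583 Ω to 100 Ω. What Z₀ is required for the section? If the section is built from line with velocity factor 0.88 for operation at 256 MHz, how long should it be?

Z_qwt = √(Z_0·R_L) = √(100 × 583) = √58300
λ = 0.88·c/f = 1.03 m, so l = λ/4 = 0.258 m

Z_qwt ≈ 241 Ω; length ≈ 25.8 cm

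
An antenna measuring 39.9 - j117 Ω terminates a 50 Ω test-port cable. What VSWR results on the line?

VSWR ≈ 8.8

Γ = (Z_L − Z_0)/(Z_L + Z_0) = (-10.1 − j117)/(89.9 − j117)
|Γ| = 117/148 = 0.796
VSWR = (1 + |Γ|)/(1 − |Γ|) = 1.8/0.204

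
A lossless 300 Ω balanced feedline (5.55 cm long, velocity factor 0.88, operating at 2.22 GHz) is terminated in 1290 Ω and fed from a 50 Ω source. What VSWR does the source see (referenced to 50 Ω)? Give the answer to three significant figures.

λ = v/f = 0.88·c / 2.22 GHz = 0.119 m
βl = 2π·l/λ = 2π × 0.467 = 168°
tan(βl) = -0.212
Z_in = Z_0·(Z_L + jZ_0·tanβl)/(Z_0 + jZ_L·tanβl) = 735 + j608 Ω
Γ_s = (Z_in − Z_s)/(Z_in + Z_s) = (685 + j608)/(785 + j608), |Γ_s| = 0.922
VSWR = (1 + |Γ_s|)/(1 − |Γ_s|)

VSWR ≈ 24.8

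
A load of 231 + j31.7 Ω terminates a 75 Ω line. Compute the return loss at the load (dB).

RL ≈ 5.72 dB

Γ = (156 + j31.7)/(306 + j31.7), |Γ| = 0.517
RL = −20·log₁₀|Γ| = −20·log₁₀(0.517)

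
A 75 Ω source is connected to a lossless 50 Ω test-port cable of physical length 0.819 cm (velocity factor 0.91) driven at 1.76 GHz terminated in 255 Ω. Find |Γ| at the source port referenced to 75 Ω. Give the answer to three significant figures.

|Γ| ≈ 0.589

λ = v/f = 0.91·c / 1.76 GHz = 0.155 m
βl = 2π·l/λ = 2π × 0.0528 = 19°
tan(βl) = 0.344
Z_in = Z_0·(Z_L + jZ_0·tanβl)/(Z_0 + jZ_L·tanβl) = 69.8 − j105 Ω
Γ_s = (Z_in − Z_s)/(Z_in + Z_s) = (-5.2 − j105)/(145 − j105), |Γ_s| = 0.589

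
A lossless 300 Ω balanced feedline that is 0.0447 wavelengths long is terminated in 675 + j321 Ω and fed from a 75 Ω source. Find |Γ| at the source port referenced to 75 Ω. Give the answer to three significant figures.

|Γ| ≈ 0.838

βl = 2π × 0.0447 = 16.1°
tan(βl) = 0.288
Z_in = Z_0·(Z_L + jZ_0·tanβl)/(Z_0 + jZ_L·tanβl) = 813 − j174 Ω
Γ_s = (Z_in − Z_s)/(Z_in + Z_s) = (738 − j174)/(888 − j174), |Γ_s| = 0.838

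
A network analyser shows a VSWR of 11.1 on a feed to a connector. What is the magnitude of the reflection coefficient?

|Γ| ≈ 0.835

|Γ| = (S − 1)/(S + 1) = (11.1 − 1)/(11.1 + 1) = 10.1/12.1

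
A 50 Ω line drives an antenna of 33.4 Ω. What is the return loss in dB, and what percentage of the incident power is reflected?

Γ = (33.4 − 50)/(33.4 + 50) = -0.199
RL = −20·log₁₀(0.199) = 14 dB
P_refl/P_inc = |Γ|² = 0.0396

RL ≈ 14 dB; 3.96% of incident power reflected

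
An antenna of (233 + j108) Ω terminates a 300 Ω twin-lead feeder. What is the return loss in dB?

RL ≈ 12.6 dB

Γ = (-67 + j108)/(533 + j108), |Γ| = 0.234
RL = −20·log₁₀|Γ| = −20·log₁₀(0.234)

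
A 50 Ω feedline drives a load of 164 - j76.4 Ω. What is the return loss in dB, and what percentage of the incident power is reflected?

Γ = (114 − j76.4)/(214 − j76.4), |Γ| = 0.604
RL = −20·log₁₀(0.604) = 4.38 dB
P_refl/P_inc = |Γ|² = 0.365

RL ≈ 4.38 dB; 36.5% of incident power reflected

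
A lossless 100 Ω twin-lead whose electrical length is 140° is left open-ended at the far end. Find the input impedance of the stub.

Z_in ≈ +j119 Ω

tan(βl) = -0.839
For an open-ended stub, Z_in = −jZ_0·cot(βl) = −jZ_0/tan(βl)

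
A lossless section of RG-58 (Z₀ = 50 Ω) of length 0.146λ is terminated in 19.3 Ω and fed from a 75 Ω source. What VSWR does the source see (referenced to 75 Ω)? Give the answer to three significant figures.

VSWR ≈ 2.6

βl = 2π × 0.146 = 52.6°
tan(βl) = 1.31
Z_in = Z_0·(Z_L + jZ_0·tanβl)/(Z_0 + jZ_L·tanβl) = 41.6 + j44.3 Ω
Γ_s = (Z_in − Z_s)/(Z_in + Z_s) = (-33.4 + j44.3)/(117 + j44.3), |Γ_s| = 0.445
VSWR = (1 + |Γ_s|)/(1 − |Γ_s|)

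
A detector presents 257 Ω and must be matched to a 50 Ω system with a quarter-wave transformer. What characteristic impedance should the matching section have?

Z_qwt = √(Z_0·R_L) = √(50 × 257) = √12850

Z_qwt ≈ 113 Ω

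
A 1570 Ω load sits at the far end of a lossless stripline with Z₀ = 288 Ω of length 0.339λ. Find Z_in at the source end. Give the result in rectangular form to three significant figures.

βl = 2π × 0.339 = 122°
tan(βl) = tan(122°) = -1.6
Z_in = Z_0·(Z_L + jZ_0·tanβl)/(Z_0 + jZ_L·tanβl)
     = 288·(1570 − j460)/(288 − j2510)

Z_in ≈ 72.6 + j172 Ω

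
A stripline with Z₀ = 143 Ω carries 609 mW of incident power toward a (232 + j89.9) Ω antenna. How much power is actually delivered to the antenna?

|Γ| = |(89 + j89.9)/(375 + j89.9)| = 0.328
|Γ|² = 0.108
P_refl = |Γ|²·P_inc = 65.5 mW, P_del = (1 − |Γ|²)·P_inc = 543 mW

P_delivered ≈ 543 mW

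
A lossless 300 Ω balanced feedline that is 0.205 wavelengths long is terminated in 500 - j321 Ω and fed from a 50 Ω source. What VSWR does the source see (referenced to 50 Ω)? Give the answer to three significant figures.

VSWR ≈ 2.36

βl = 2π × 0.205 = 73.8°
tan(βl) = 3.44
Z_in = Z_0·(Z_L + jZ_0·tanβl)/(Z_0 + jZ_L·tanβl) = 117 + j8.46 Ω
Γ_s = (Z_in − Z_s)/(Z_in + Z_s) = (67.1 + j8.46)/(167 + j8.46), |Γ_s| = 0.404
VSWR = (1 + |Γ_s|)/(1 − |Γ_s|)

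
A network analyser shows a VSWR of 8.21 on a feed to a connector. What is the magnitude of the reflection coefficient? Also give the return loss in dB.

|Γ| = (S − 1)/(S + 1) = (8.21 − 1)/(8.21 + 1) = 7.21/9.21
RL = −20·log₁₀|Γ| = −20·log₁₀(0.783)

|Γ| ≈ 0.783; return loss ≈ 2.13 dB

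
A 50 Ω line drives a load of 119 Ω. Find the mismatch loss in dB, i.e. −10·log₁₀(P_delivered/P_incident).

Γ = (119 − 50)/(119 + 50) = 0.408
|Γ|² = 0.167, so P_del/P_inc = 1 − |Γ|² = 0.833
ML = −10·log₁₀(1 − |Γ|²)

mismatch loss ≈ 0.792 dB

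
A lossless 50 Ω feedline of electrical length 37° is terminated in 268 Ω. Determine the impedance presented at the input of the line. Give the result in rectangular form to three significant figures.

tan(βl) = tan(37°) = 0.754
Z_in = Z_0·(Z_L + jZ_0·tanβl)/(Z_0 + jZ_L·tanβl)
     = 50·(268 + j37.7)/(50 + j202)

Z_in ≈ 24.3 − j60.3 Ω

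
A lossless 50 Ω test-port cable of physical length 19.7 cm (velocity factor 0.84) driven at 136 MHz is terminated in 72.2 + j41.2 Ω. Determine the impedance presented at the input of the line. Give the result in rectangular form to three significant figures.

λ = v/f = 0.84·c / 136 MHz = 1.85 m
βl = 2π·l/λ = 2π × 0.106 = 38.3°
tan(βl) = tan(38.3°) = 0.789
Z_in = Z_0·(Z_L + jZ_0·tanβl)/(Z_0 + jZ_L·tanβl)
     = 50·(72.2 + j80.7)/(17.5 + j57)

Z_in ≈ 82.5 − j38 Ω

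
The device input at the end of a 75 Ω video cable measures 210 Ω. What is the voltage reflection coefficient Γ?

Γ = 0.474

Γ = (Z_L − Z_0)/(Z_L + Z_0) = (210 − 75)/(210 + 75) = 135/285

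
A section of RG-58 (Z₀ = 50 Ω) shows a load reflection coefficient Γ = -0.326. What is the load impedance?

Z_L ≈ 25.4 Ω

Z_L = Z_0·(1 + Γ)/(1 − Γ) = 50·(0.674)/(1.33)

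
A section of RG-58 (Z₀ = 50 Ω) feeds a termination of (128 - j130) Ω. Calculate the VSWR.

Γ = (Z_L − Z_0)/(Z_L + Z_0) = (78 − j130)/(178 − j130)
|Γ| = 152/220 = 0.688
VSWR = (1 + |Γ|)/(1 − |Γ|) = 1.69/0.312

VSWR ≈ 5.41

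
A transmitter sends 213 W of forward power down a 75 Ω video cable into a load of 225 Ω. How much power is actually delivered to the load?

P_delivered ≈ 160 W

Γ = (225 − 75)/(225 + 75) = 0.5
|Γ|² = 0.25
P_refl = |Γ|²·P_inc = 53.2 W, P_del = (1 − |Γ|²)·P_inc = 160 W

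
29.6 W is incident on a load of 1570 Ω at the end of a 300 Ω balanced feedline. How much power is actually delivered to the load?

P_delivered ≈ 15.9 W

Γ = (1570 − 300)/(1570 + 300) = 0.679
|Γ|² = 0.461
P_refl = |Γ|²·P_inc = 13.7 W, P_del = (1 − |Γ|²)·P_inc = 15.9 W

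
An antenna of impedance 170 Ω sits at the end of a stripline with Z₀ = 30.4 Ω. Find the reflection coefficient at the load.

Γ = 0.697

Γ = (Z_L − Z_0)/(Z_L + Z_0) = (170 − 30.4)/(170 + 30.4) = 139.6/200.4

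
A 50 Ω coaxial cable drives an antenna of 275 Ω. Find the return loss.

RL ≈ 3.19 dB

Γ = (275 − 50)/(275 + 50) = 0.692
RL = −20·log₁₀|Γ| = −20·log₁₀(0.692)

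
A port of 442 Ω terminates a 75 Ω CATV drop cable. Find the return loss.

RL ≈ 2.98 dB

Γ = (442 − 75)/(442 + 75) = 0.71
RL = −20·log₁₀|Γ| = −20·log₁₀(0.71)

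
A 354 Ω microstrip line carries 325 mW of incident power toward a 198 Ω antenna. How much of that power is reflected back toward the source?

Γ = (198 − 354)/(198 + 354) = -0.283
|Γ|² = 0.0799
P_refl = |Γ|²·P_inc = 26 mW, P_del = (1 − |Γ|²)·P_inc = 299 mW

P_reflected ≈ 26 mW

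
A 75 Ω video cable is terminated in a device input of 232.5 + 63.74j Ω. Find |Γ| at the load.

|Γ| ≈ 0.541

Γ = (Z_L − Z_0)/(Z_L + Z_0) = (157.5 + j63.74)/(307.5 + j63.74)
|Γ| = 170/314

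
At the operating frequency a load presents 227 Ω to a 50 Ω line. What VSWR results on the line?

For a purely resistive load, VSWR = R_L/Z_0 or Z_0/R_L (whichever > 1) = 227/50

VSWR ≈ 4.54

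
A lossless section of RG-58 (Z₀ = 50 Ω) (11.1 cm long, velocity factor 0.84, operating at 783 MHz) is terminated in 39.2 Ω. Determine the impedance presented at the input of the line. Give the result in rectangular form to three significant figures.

λ = v/f = 0.84·c / 783 MHz = 0.322 m
βl = 2π·l/λ = 2π × 0.345 = 124°
tan(βl) = tan(124°) = -1.47
Z_in = Z_0·(Z_L + jZ_0·tanβl)/(Z_0 + jZ_L·tanβl)
     = 50·(39.2 − j73.7)/(50 − j57.8)

Z_in ≈ 53.2 − j12.2 Ω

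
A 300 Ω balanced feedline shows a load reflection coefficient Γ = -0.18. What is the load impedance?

Z_L = Z_0·(1 + Γ)/(1 − Γ) = 300·(0.82)/(1.18)

Z_L ≈ 208 Ω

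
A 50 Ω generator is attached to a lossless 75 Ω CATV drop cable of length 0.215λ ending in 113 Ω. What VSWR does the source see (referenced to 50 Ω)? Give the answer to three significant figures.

βl = 2π × 0.215 = 77.4°
tan(βl) = 4.47
Z_in = Z_0·(Z_L + jZ_0·tanβl)/(Z_0 + jZ_L·tanβl) = 51.1 − j9.18 Ω
Γ_s = (Z_in − Z_s)/(Z_in + Z_s) = (1.14 − j9.18)/(101 − j9.18), |Γ_s| = 0.0911
VSWR = (1 + |Γ_s|)/(1 − |Γ_s|)

VSWR ≈ 1.2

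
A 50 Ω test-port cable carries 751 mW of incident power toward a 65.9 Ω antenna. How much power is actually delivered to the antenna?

P_delivered ≈ 737 mW

Γ = (65.9 − 50)/(65.9 + 50) = 0.137
|Γ|² = 0.0188
P_refl = |Γ|²·P_inc = 14.1 mW, P_del = (1 − |Γ|²)·P_inc = 737 mW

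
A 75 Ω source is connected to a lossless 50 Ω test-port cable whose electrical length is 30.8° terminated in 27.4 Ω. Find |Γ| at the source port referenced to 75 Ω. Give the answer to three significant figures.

tan(βl) = 0.596
Z_in = Z_0·(Z_L + jZ_0·tanβl)/(Z_0 + jZ_L·tanβl) = 33.6 + j18.8 Ω
Γ_s = (Z_in − Z_s)/(Z_in + Z_s) = (-41.4 + j18.8)/(109 + j18.8), |Γ_s| = 0.413

|Γ| ≈ 0.413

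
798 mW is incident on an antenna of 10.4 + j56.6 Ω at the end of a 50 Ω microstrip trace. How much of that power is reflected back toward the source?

P_reflected ≈ 556 mW

|Γ| = |(-39.6 + j56.6)/(60.4 + j56.6)| = 0.835
|Γ|² = 0.696
P_refl = |Γ|²·P_inc = 556 mW, P_del = (1 − |Γ|²)·P_inc = 242 mW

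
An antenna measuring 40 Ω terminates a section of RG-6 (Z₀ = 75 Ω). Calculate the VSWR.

VSWR ≈ 1.88

Γ = (40 − 75)/(40 + 75) = -0.304
VSWR = (1 + 0.304)/(1 − 0.304)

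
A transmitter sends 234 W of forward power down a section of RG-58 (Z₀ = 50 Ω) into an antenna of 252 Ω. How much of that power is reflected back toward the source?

Γ = (252 − 50)/(252 + 50) = 0.669
|Γ|² = 0.447
P_refl = |Γ|²·P_inc = 105 W, P_del = (1 − |Γ|²)·P_inc = 129 W

P_reflected ≈ 105 W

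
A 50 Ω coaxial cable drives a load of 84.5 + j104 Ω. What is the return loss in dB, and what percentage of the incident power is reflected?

RL ≈ 3.82 dB; 41.5% of incident power reflected

Γ = (34.5 + j104)/(134.5 + j104), |Γ| = 0.644
RL = −20·log₁₀(0.644) = 3.82 dB
P_refl/P_inc = |Γ|² = 0.415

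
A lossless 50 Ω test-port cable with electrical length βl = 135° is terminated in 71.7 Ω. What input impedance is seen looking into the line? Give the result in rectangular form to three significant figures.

Z_in ≈ 46.9 + j17.3 Ω

tan(βl) = tan(135°) = -1
Z_in = Z_0·(Z_L + jZ_0·tanβl)/(Z_0 + jZ_L·tanβl)
     = 50·(71.7 − j50)/(50 − j71.7)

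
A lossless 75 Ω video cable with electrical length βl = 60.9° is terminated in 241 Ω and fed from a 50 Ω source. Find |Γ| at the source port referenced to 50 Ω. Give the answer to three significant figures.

tan(βl) = 1.8
Z_in = Z_0·(Z_L + jZ_0·tanβl)/(Z_0 + jZ_L·tanβl) = 29.7 − j36.6 Ω
Γ_s = (Z_in − Z_s)/(Z_in + Z_s) = (-20.3 − j36.6)/(79.7 − j36.6), |Γ_s| = 0.477

|Γ| ≈ 0.477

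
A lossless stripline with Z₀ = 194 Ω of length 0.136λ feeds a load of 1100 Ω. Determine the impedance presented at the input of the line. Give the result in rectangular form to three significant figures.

βl = 2π × 0.136 = 49°
tan(βl) = tan(49°) = 1.15
Z_in = Z_0·(Z_L + jZ_0·tanβl)/(Z_0 + jZ_L·tanβl)
     = 194·(1100 + j223)/(194 + j1260)

Z_in ≈ 58.8 − j160 Ω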